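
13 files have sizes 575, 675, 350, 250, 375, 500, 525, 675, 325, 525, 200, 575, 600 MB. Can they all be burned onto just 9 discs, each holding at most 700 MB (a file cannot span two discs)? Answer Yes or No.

No

Total = 6150 MB; ⌈6150/700⌉ = 9.
The bound of 9 does not rule out 9, but exhaustive search shows no assignment into 9 discs of capacity 700 MB exists — the minimum is 10.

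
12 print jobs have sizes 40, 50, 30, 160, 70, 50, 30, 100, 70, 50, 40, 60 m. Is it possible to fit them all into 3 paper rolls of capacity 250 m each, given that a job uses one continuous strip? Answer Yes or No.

A valid assignment using 3 paper rolls:
  roll 1: 160 + 60 + 30 = 250
  roll 2: 100 + 70 + 50 + 30 = 250
  roll 3: 70 + 50 + 50 + 40 + 40 = 250
Every load is within 250 m, so 3 paper rolls suffice.

Yes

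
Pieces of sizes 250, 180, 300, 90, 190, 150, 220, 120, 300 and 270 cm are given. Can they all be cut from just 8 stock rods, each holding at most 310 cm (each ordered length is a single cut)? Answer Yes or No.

Yes

A valid assignment using 8 stock rods:
  stock rod 1: 300 = 300
  stock rod 2: 300 = 300
  stock rod 3: 270 = 270
  stock rod 4: 250 = 250
  stock rod 5: 220 + 90 = 310
  stock rod 6: 190 + 120 = 310
  stock rod 7: 180 = 180
  stock rod 8: 150 = 150
Every load is within 310 cm, so 8 stock rods suffice.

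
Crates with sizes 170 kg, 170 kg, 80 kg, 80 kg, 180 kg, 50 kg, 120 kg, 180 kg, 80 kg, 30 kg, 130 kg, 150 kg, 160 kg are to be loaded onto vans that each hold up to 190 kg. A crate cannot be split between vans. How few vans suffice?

10

Total = 180 + 180 + 170 + 170 + 160 + 150 + 130 + 120 + 80 + 80 + 80 + 50 + 30 = 1580 kg.
Lower bound: ⌈1580/190⌉ = 9 vans.
A packing using 10 vans:
  van 1: 180 = 180
  van 2: 180 = 180
  van 3: 170 = 170
  van 4: 170 = 170
  van 5: 160 + 30 = 190
  van 6: 150 = 150
  van 7: 130 + 50 = 180
  van 8: 120 = 120
  van 9: 80 + 80 = 160
  van 10: 80 = 80
No arrangement into 9 vans stays within capacity, so 10 is optimal.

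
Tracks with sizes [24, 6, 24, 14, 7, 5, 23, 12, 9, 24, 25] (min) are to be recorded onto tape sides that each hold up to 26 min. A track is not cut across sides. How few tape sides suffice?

Total = 25 + 24 + 24 + 24 + 23 + 14 + 12 + 9 + 7 + 6 + 5 = 173 min.
Lower bound: ⌈173/26⌉ = 7 tape sides.
A packing using 8 tape sides:
  side 1: 25 = 25
  side 2: 24 = 24
  side 3: 24 = 24
  side 4: 24 = 24
  side 5: 23 = 23
  side 6: 14 + 12 = 26
  side 7: 9 + 7 + 6 = 22
  side 8: 5 = 5
No arrangement into 7 tape sides stays within capacity, so 8 is optimal.

8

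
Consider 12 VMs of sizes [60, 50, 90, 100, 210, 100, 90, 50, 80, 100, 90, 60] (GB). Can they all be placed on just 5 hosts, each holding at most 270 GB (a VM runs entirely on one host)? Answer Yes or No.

Yes

A valid assignment using 5 hosts:
  host 1: 210 + 60 = 270
  host 2: 100 + 100 + 60 = 260
  host 3: 100 + 90 + 80 = 270
  host 4: 90 + 90 + 50 = 230
  host 5: 50 = 50
Every load is within 270 GB, so 5 hosts suffice.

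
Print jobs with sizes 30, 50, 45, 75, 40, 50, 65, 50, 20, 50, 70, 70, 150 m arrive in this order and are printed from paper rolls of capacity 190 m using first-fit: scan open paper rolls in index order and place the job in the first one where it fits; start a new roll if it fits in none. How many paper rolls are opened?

  30 → roll 1 (new)  [load 30/190]
  50 → roll 1  [load 80/190]
  45 → roll 1  [load 125/190]
  75 → roll 2 (new)  [load 75/190]
  40 → roll 1  [load 165/190]
  50 → roll 2  [load 125/190]
  65 → roll 2  [load 190/190]
  50 → roll 3 (new)  [load 50/190]
  20 → roll 1  [load 185/190]
  50 → roll 3  [load 100/190]
  70 → roll 3  [load 170/190]
  70 → roll 4 (new)  [load 70/190]
  150 → roll 5 (new)  [load 150/190]
5 paper rolls opened.

5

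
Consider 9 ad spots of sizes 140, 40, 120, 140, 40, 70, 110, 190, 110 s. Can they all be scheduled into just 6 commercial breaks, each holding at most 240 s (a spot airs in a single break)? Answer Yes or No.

Yes

A valid assignment using 5 commercial breaks:
  break 1: 190 + 40 = 230
  break 2: 140 + 70 = 210
  break 3: 140 + 40 = 180
  break 4: 120 + 110 = 230
  break 5: 110 = 110
That uses only 5 ≤ 6, so 6 commercial breaks are enough.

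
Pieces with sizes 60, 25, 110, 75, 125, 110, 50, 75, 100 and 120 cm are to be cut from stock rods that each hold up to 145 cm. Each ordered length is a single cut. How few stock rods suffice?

Total = 125 + 120 + 110 + 110 + 100 + 75 + 75 + 60 + 50 + 25 = 850 cm.
Lower bound: ⌈850/145⌉ = 6 stock rods.
Also, 7 pieces each exceed 145/2 cm, and no two of those can share a stock rod, so at least 7 stock rods are needed.
A packing using 7 stock rods:
  stock rod 1: 125 = 125
  stock rod 2: 120 + 25 = 145
  stock rod 3: 110 = 110
  stock rod 4: 110 = 110
  stock rod 5: 100 = 100
  stock rod 6: 75 + 60 = 135
  stock rod 7: 75 + 50 = 125
This matches the lower bound, so 7 is optimal.

7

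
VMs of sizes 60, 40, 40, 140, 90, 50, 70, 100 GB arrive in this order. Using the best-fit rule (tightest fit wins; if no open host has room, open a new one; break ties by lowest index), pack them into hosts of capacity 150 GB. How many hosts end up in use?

  60 → host 1 (new)  [load 60/150]
  40 → host 1  [load 100/150]
  40 → host 1  [load 140/150]
  140 → host 2 (new)  [load 140/150]
  90 → host 3 (new)  [load 90/150]
  50 → host 3  [load 140/150]
  70 → host 4 (new)  [load 70/150]
  100 → host 5 (new)  [load 100/150]
5 hosts opened.

5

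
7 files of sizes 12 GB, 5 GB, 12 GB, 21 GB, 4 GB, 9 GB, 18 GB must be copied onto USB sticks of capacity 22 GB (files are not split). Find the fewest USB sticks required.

Total = 21 + 18 + 12 + 12 + 9 + 5 + 4 = 81 GB.
Lower bound: ⌈81/22⌉ = 4 USB sticks.
A packing using 4 USB sticks:
  USB stick 1: 21 = 21
  USB stick 2: 18 + 4 = 22
  USB stick 3: 12 + 9 = 21
  USB stick 4: 12 + 5 = 17
This matches the lower bound, so 4 is optimal.

4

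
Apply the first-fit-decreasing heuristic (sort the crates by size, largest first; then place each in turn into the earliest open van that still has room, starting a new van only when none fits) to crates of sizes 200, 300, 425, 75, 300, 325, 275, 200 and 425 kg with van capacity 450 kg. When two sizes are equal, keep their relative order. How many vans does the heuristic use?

7

Sorted descending: 425, 425, 325, 300, 300, 275, 200, 200, 75.
  425 → van 1 (new)  [load 425/450]
  425 → van 2 (new)  [load 425/450]
  325 → van 3 (new)  [load 325/450]
  300 → van 4 (new)  [load 300/450]
  300 → van 5 (new)  [load 300/450]
  275 → van 6 (new)  [load 275/450]
  200 → van 7 (new)  [load 200/450]
  200 → van 7  [load 400/450]
  75 → van 3  [load 400/450]
7 vans opened.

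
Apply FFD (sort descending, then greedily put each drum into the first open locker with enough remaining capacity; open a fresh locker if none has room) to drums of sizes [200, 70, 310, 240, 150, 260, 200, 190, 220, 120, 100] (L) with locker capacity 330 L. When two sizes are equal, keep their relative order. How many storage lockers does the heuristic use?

Sorted descending: 310, 260, 240, 220, 200, 200, 190, 150, 120, 100, 70.
  310 → locker 1 (new)  [load 310/330]
  260 → locker 2 (new)  [load 260/330]
  240 → locker 3 (new)  [load 240/330]
  220 → locker 4 (new)  [load 220/330]
  200 → locker 5 (new)  [load 200/330]
  200 → locker 6 (new)  [load 200/330]
  190 → locker 7 (new)  [load 190/330]
  150 → locker 8 (new)  [load 150/330]
  120 → locker 5  [load 320/330]
  100 → locker 4  [load 320/330]
  70 → locker 2  [load 330/330]
8 storage lockers opened.

8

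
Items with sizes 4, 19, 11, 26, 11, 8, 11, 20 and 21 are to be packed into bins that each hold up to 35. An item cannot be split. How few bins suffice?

4

Total = 26 + 21 + 20 + 19 + 11 + 11 + 11 + 8 + 4 = 131.
Lower bound: ⌈131/35⌉ = 4 bins.
A packing using 4 bins:
  bin 1: 26 + 8 = 34
  bin 2: 21 + 11 = 32
  bin 3: 20 + 11 + 4 = 35
  bin 4: 19 + 11 = 30
This matches the lower bound, so 4 is optimal.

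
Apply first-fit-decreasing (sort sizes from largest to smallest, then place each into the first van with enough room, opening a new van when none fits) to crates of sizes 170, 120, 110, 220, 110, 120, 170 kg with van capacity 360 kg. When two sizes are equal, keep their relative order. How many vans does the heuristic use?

Sorted descending: 220, 170, 170, 120, 120, 110, 110.
  220 → van 1 (new)  [load 220/360]
  170 → van 2 (new)  [load 170/360]
  170 → van 2  [load 340/360]
  120 → van 1  [load 340/360]
  120 → van 3 (new)  [load 120/360]
  110 → van 3  [load 230/360]
  110 → van 3  [load 340/360]
3 vans opened.

3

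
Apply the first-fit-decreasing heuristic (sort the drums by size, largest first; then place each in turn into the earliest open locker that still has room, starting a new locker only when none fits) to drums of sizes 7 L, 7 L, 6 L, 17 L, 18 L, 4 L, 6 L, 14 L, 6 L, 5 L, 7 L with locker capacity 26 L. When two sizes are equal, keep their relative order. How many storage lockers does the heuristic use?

4

Sorted descending: 18, 17, 14, 7, 7, 7, 6, 6, 6, 5, 4.
  18 → locker 1 (new)  [load 18/26]
  17 → locker 2 (new)  [load 17/26]
  14 → locker 3 (new)  [load 14/26]
  7 → locker 1  [load 25/26]
  7 → locker 2  [load 24/26]
  7 → locker 3  [load 21/26]
  6 → locker 4 (new)  [load 6/26]
  6 → locker 4  [load 12/26]
  6 → locker 4  [load 18/26]
  5 → locker 3  [load 26/26]
  4 → locker 4  [load 22/26]
4 storage lockers opened.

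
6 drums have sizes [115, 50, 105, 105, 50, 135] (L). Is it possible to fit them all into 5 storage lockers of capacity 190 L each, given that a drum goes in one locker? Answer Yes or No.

A valid assignment using 4 storage lockers:
  locker 1: 135 + 50 = 185
  locker 2: 115 + 50 = 165
  locker 3: 105 = 105
  locker 4: 105 = 105
That uses only 4 ≤ 5, so 5 storage lockers are enough.

Yes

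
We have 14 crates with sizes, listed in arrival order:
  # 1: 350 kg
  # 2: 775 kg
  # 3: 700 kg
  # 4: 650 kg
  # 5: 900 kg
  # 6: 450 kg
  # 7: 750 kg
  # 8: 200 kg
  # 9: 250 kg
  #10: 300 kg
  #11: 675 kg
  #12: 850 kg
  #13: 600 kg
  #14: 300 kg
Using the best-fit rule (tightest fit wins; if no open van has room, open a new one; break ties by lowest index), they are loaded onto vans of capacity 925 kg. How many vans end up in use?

  350 → van 1 (new)  [load 350/925]
  775 → van 2 (new)  [load 775/925]
  700 → van 3 (new)  [load 700/925]
  650 → van 4 (new)  [load 650/925]
  900 → van 5 (new)  [load 900/925]
  450 → van 1  [load 800/925]
  750 → van 6 (new)  [load 750/925]
  200 → van 3  [load 900/925]
  250 → van 4  [load 900/925]
  300 → van 7 (new)  [load 300/925]
  675 → van 8 (new)  [load 675/925]
  850 → van 9 (new)  [load 850/925]
  600 → van 7  [load 900/925]
  300 → van 10 (new)  [load 300/925]
10 vans opened.

10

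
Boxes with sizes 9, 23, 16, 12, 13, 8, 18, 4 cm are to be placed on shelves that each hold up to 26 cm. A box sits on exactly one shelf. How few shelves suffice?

Total = 23 + 18 + 16 + 13 + 12 + 9 + 8 + 4 = 103 cm.
Lower bound: ⌈103/26⌉ = 4 shelves.
A packing using 5 shelves:
  shelf 1: 23 = 23
  shelf 2: 18 + 8 = 26
  shelf 3: 16 + 9 = 25
  shelf 4: 13 + 12 = 25
  shelf 5: 4 = 4
No arrangement into 4 shelves stays within capacity, so 5 is optimal.

5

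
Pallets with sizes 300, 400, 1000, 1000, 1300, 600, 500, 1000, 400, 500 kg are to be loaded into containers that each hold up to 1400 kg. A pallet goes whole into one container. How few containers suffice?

Total = 1300 + 1000 + 1000 + 1000 + 600 + 500 + 500 + 400 + 400 + 300 = 7000 kg.
Lower bound: ⌈7000/1400⌉ = 5 containers.
A packing using 6 containers:
  container 1: 1300 = 1300
  container 2: 1000 + 400 = 1400
  container 3: 1000 + 400 = 1400
  container 4: 1000 + 300 = 1300
  container 5: 600 + 500 = 1100
  container 6: 500 = 500
No arrangement into 5 containers stays within capacity, so 6 is optimal.

6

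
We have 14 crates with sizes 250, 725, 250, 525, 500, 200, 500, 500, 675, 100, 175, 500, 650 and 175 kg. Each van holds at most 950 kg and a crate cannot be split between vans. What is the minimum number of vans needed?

Total = 725 + 675 + 650 + 525 + 500 + 500 + 500 + 500 + 250 + 250 + 200 + 175 + 175 + 100 = 5725 kg.
Lower bound: ⌈5725/950⌉ = 7 vans.
Also, 8 crates each exceed 475 kg, and no two of those can share a van, so at least 8 vans are needed.
A packing using 8 vans:
  van 1: 725 + 200 = 925
  van 2: 675 + 250 = 925
  van 3: 650 + 250 = 900
  van 4: 525 + 175 + 175 = 875
  van 5: 500 + 100 = 600
  van 6: 500 = 500
  van 7: 500 = 500
  van 8: 500 = 500
This matches the lower bound, so 8 is optimal.

8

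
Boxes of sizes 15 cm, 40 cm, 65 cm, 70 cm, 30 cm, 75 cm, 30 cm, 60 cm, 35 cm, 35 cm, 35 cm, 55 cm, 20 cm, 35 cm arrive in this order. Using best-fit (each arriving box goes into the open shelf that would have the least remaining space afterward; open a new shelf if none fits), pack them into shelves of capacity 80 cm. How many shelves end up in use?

9

  15 → shelf 1 (new)  [load 15/80]
  40 → shelf 1  [load 55/80]
  65 → shelf 2 (new)  [load 65/80]
  70 → shelf 3 (new)  [load 70/80]
  30 → shelf 4 (new)  [load 30/80]
  75 → shelf 5 (new)  [load 75/80]
  30 → shelf 4  [load 60/80]
  60 → shelf 6 (new)  [load 60/80]
  35 → shelf 7 (new)  [load 35/80]
  35 → shelf 7  [load 70/80]
  35 → shelf 8 (new)  [load 35/80]
  55 → shelf 9 (new)  [load 55/80]
  20 → shelf 4  [load 80/80]
  35 → shelf 8  [load 70/80]
9 shelves opened.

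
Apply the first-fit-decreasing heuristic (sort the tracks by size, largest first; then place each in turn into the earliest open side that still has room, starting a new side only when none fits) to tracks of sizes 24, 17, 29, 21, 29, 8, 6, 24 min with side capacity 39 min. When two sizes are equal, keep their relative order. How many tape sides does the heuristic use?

5

Sorted descending: 29, 29, 24, 24, 21, 17, 8, 6.
  29 → side 1 (new)  [load 29/39]
  29 → side 2 (new)  [load 29/39]
  24 → side 3 (new)  [load 24/39]
  24 → side 4 (new)  [load 24/39]
  21 → side 5 (new)  [load 21/39]
  17 → side 5  [load 38/39]
  8 → side 1  [load 37/39]
  6 → side 2  [load 35/39]
5 tape sides opened.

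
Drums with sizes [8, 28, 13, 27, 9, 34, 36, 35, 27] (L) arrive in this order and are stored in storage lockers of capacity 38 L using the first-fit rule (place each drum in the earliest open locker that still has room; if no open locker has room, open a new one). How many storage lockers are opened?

  8 → locker 1 (new)  [load 8/38]
  28 → locker 1  [load 36/38]
  13 → locker 2 (new)  [load 13/38]
  27 → locker 3 (new)  [load 27/38]
  9 → locker 2  [load 22/38]
  34 → locker 4 (new)  [load 34/38]
  36 → locker 5 (new)  [load 36/38]
  35 → locker 6 (new)  [load 35/38]
  27 → locker 7 (new)  [load 27/38]
7 storage lockers opened.

7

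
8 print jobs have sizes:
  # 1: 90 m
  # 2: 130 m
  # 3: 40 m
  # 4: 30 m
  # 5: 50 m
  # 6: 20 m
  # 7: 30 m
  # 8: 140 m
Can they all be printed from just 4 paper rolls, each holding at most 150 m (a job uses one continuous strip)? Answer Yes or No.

A valid assignment using 4 paper rolls:
  roll 1: 140 = 140
  roll 2: 130 + 20 = 150
  roll 3: 90 + 50 = 140
  roll 4: 40 + 30 + 30 = 100
Every load is within 150 m, so 4 paper rolls suffice.

Yes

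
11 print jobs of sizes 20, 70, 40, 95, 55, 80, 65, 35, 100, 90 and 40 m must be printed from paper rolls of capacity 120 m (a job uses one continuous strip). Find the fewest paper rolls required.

7

Total = 100 + 95 + 90 + 80 + 70 + 65 + 55 + 40 + 40 + 35 + 20 = 690 m.
Lower bound: ⌈690/120⌉ = 6 paper rolls.
A packing using 7 paper rolls:
  roll 1: 100 + 20 = 120
  roll 2: 95 = 95
  roll 3: 90 = 90
  roll 4: 80 + 40 = 120
  roll 5: 70 + 40 = 110
  roll 6: 65 + 55 = 120
  roll 7: 35 = 35
No arrangement into 6 paper rolls stays within capacity, so 7 is optimal.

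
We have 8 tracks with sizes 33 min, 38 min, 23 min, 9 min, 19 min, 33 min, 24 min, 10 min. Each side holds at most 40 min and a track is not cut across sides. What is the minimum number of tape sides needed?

Total = 38 + 33 + 33 + 24 + 23 + 19 + 10 + 9 = 189 min.
Lower bound: ⌈189/40⌉ = 5 tape sides.
A packing using 6 tape sides:
  side 1: 38 = 38
  side 2: 33 = 33
  side 3: 33 = 33
  side 4: 24 + 10 = 34
  side 5: 23 + 9 = 32
  side 6: 19 = 19
No arrangement into 5 tape sides stays within capacity, so 6 is optimal.

6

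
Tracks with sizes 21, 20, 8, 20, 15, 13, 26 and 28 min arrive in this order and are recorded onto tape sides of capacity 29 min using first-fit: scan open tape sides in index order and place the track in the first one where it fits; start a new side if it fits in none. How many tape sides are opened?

  21 → side 1 (new)  [load 21/29]
  20 → side 2 (new)  [load 20/29]
  8 → side 1  [load 29/29]
  20 → side 3 (new)  [load 20/29]
  15 → side 4 (new)  [load 15/29]
  13 → side 4  [load 28/29]
  26 → side 5 (new)  [load 26/29]
  28 → side 6 (new)  [load 28/29]
6 tape sides opened.

6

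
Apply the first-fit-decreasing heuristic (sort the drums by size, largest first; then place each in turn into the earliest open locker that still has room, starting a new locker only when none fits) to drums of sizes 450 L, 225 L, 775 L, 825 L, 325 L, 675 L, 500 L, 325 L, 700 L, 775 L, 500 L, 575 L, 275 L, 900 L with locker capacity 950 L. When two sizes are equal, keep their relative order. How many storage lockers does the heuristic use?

9

Sorted descending: 900, 825, 775, 775, 700, 675, 575, 500, 500, 450, 325, 325, 275, 225.
  900 → locker 1 (new)  [load 900/950]
  825 → locker 2 (new)  [load 825/950]
  775 → locker 3 (new)  [load 775/950]
  775 → locker 4 (new)  [load 775/950]
  700 → locker 5 (new)  [load 700/950]
  675 → locker 6 (new)  [load 675/950]
  575 → locker 7 (new)  [load 575/950]
  500 → locker 8 (new)  [load 500/950]
  500 → locker 9 (new)  [load 500/950]
  450 → locker 8  [load 950/950]
  325 → locker 7  [load 900/950]
  325 → locker 9  [load 825/950]
  275 → locker 6  [load 950/950]
  225 → locker 5  [load 925/950]
9 storage lockers opened.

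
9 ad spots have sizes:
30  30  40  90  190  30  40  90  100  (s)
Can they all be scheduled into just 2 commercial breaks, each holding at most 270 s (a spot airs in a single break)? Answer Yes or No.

No

Total = 640 s; ⌈640/270⌉ = 3.
At least 3 commercial breaks are required, but only 2 are allowed.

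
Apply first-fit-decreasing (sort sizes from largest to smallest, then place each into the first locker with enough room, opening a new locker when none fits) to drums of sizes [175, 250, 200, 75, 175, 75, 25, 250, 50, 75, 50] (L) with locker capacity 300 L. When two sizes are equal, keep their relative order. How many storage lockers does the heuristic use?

Sorted descending: 250, 250, 200, 175, 175, 75, 75, 75, 50, 50, 25.
  250 → locker 1 (new)  [load 250/300]
  250 → locker 2 (new)  [load 250/300]
  200 → locker 3 (new)  [load 200/300]
  175 → locker 4 (new)  [load 175/300]
  175 → locker 5 (new)  [load 175/300]
  75 → locker 3  [load 275/300]
  75 → locker 4  [load 250/300]
  75 → locker 5  [load 250/300]
  50 → locker 1  [load 300/300]
  50 → locker 2  [load 300/300]
  25 → locker 3  [load 300/300]
5 storage lockers opened.

5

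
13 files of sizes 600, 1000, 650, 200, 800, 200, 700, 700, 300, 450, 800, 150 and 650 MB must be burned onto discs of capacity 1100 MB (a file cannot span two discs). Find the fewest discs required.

Total = 1000 + 800 + 800 + 700 + 700 + 650 + 650 + 600 + 450 + 300 + 200 + 200 + 150 = 7200 MB.
Lower bound: ⌈7200/1100⌉ = 7 discs.
Also, 8 files each exceed 550 MB, and no two of those can share a disc, so at least 8 discs are needed.
A packing using 8 discs:
  disc 1: 1000 = 1000
  disc 2: 800 + 300 = 1100
  disc 3: 800 + 200 = 1000
  disc 4: 700 + 200 + 150 = 1050
  disc 5: 700 = 700
  disc 6: 650 + 450 = 1100
  disc 7: 650 = 650
  disc 8: 600 = 600
This matches the lower bound, so 8 is optimal.

8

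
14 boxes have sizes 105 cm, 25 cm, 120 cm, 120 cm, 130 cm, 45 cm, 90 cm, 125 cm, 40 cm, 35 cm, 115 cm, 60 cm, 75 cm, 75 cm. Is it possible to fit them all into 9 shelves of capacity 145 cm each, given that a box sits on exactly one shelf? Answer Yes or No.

A valid assignment using 9 shelves:
  shelf 1: 130 = 130
  shelf 2: 125 = 125
  shelf 3: 120 + 25 = 145
  shelf 4: 120 = 120
  shelf 5: 115 = 115
  shelf 6: 105 + 40 = 145
  shelf 7: 90 + 45 = 135
  shelf 8: 75 + 60 = 135
  shelf 9: 75 + 35 = 110
Every load is within 145 cm, so 9 shelves suffice.

Yes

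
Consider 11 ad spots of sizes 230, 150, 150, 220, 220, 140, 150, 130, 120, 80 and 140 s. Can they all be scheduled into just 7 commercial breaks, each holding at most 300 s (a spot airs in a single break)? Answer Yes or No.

Yes

A valid assignment using 7 commercial breaks:
  break 1: 230 = 230
  break 2: 220 + 80 = 300
  break 3: 220 = 220
  break 4: 150 + 150 = 300
  break 5: 150 + 140 = 290
  break 6: 140 + 130 = 270
  break 7: 120 = 120
Every load is within 300 s, so 7 commercial breaks suffice.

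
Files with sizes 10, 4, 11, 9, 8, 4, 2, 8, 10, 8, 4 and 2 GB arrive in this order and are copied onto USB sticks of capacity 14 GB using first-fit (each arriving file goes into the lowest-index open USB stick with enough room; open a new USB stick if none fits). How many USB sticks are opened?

7

  10 → USB stick 1 (new)  [load 10/14]
  4 → USB stick 1  [load 14/14]
  11 → USB stick 2 (new)  [load 11/14]
  9 → USB stick 3 (new)  [load 9/14]
  8 → USB stick 4 (new)  [load 8/14]
  4 → USB stick 3  [load 13/14]
  2 → USB stick 2  [load 13/14]
  8 → USB stick 5 (new)  [load 8/14]
  10 → USB stick 6 (new)  [load 10/14]
  8 → USB stick 7 (new)  [load 8/14]
  4 → USB stick 4  [load 12/14]
  2 → USB stick 4  [load 14/14]
7 USB sticks opened.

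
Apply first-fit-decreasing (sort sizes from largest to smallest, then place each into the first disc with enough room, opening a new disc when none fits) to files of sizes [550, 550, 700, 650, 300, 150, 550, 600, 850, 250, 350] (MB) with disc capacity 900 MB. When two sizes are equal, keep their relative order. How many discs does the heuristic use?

7

Sorted descending: 850, 700, 650, 600, 550, 550, 550, 350, 300, 250, 150.
  850 → disc 1 (new)  [load 850/900]
  700 → disc 2 (new)  [load 700/900]
  650 → disc 3 (new)  [load 650/900]
  600 → disc 4 (new)  [load 600/900]
  550 → disc 5 (new)  [load 550/900]
  550 → disc 6 (new)  [load 550/900]
  550 → disc 7 (new)  [load 550/900]
  350 → disc 5  [load 900/900]
  300 → disc 4  [load 900/900]
  250 → disc 3  [load 900/900]
  150 → disc 2  [load 850/900]
7 discs opened.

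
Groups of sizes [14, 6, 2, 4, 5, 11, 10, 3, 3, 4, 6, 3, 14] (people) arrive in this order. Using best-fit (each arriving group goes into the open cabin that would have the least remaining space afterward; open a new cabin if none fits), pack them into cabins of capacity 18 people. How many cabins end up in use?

5

  14 → cabin 1 (new)  [load 14/18]
  6 → cabin 2 (new)  [load 6/18]
  2 → cabin 1  [load 16/18]
  4 → cabin 2  [load 10/18]
  5 → cabin 2  [load 15/18]
  11 → cabin 3 (new)  [load 11/18]
  10 → cabin 4 (new)  [load 10/18]
  3 → cabin 2  [load 18/18]
  3 → cabin 3  [load 14/18]
  4 → cabin 3  [load 18/18]
  6 → cabin 4  [load 16/18]
  3 → cabin 5 (new)  [load 3/18]
  14 → cabin 5  [load 17/18]
5 cabins opened.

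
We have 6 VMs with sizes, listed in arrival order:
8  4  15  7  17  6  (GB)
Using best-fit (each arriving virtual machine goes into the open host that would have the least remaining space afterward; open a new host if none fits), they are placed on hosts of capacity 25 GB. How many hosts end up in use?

  8 → host 1 (new)  [load 8/25]
  4 → host 1  [load 12/25]
  15 → host 2 (new)  [load 15/25]
  7 → host 2  [load 22/25]
  17 → host 3 (new)  [load 17/25]
  6 → host 3  [load 23/25]
3 hosts opened.

3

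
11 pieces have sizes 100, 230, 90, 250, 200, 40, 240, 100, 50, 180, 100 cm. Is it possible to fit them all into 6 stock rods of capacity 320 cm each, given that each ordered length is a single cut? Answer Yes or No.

A valid assignment using 6 stock rods:
  stock rod 1: 250 + 50 = 300
  stock rod 2: 240 + 40 = 280
  stock rod 3: 230 + 90 = 320
  stock rod 4: 200 + 100 = 300
  stock rod 5: 180 + 100 = 280
  stock rod 6: 100 = 100
Every load is within 320 cm, so 6 stock rods suffice.

Yes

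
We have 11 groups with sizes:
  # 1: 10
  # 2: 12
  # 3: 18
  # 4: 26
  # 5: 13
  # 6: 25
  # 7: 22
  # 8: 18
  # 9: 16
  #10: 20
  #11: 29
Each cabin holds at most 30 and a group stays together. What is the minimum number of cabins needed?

8

Total = 29 + 26 + 25 + 22 + 20 + 18 + 18 + 16 + 13 + 12 + 10 = 209.
Lower bound: ⌈209/30⌉ = 7 cabins.
Also, 8 groups each exceed 15, and no two of those can share a cabin, so at least 8 cabins are needed.
A packing using 8 cabins:
  cabin 1: 29 = 29
  cabin 2: 26 = 26
  cabin 3: 25 = 25
  cabin 4: 22 = 22
  cabin 5: 20 + 10 = 30
  cabin 6: 18 + 12 = 30
  cabin 7: 18 = 18
  cabin 8: 16 + 13 = 29
This matches the lower bound, so 8 is optimal.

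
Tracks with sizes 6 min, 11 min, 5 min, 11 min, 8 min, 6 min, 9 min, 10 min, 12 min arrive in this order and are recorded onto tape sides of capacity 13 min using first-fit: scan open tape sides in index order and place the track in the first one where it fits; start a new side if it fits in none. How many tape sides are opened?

  6 → side 1 (new)  [load 6/13]
  11 → side 2 (new)  [load 11/13]
  5 → side 1  [load 11/13]
  11 → side 3 (new)  [load 11/13]
  8 → side 4 (new)  [load 8/13]
  6 → side 5 (new)  [load 6/13]
  9 → side 6 (new)  [load 9/13]
  10 → side 7 (new)  [load 10/13]
  12 → side 8 (new)  [load 12/13]
8 tape sides opened.

8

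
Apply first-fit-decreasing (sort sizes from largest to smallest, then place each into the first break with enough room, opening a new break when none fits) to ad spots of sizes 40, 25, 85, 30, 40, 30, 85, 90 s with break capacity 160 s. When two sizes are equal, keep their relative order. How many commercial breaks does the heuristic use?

3

Sorted descending: 90, 85, 85, 40, 40, 30, 30, 25.
  90 → break 1 (new)  [load 90/160]
  85 → break 2 (new)  [load 85/160]
  85 → break 3 (new)  [load 85/160]
  40 → break 1  [load 130/160]
  40 → break 2  [load 125/160]
  30 → break 1  [load 160/160]
  30 → break 2  [load 155/160]
  25 → break 3  [load 110/160]
3 commercial breaks opened.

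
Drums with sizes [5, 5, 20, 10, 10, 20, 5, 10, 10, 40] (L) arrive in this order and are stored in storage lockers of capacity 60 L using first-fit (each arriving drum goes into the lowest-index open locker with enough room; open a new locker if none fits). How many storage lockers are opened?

3

  5 → locker 1 (new)  [load 5/60]
  5 → locker 1  [load 10/60]
  20 → locker 1  [load 30/60]
  10 → locker 1  [load 40/60]
  10 → locker 1  [load 50/60]
  20 → locker 2 (new)  [load 20/60]
  5 → locker 1  [load 55/60]
  10 → locker 2  [load 30/60]
  10 → locker 2  [load 40/60]
  40 → locker 3 (new)  [load 40/60]
3 storage lockers opened.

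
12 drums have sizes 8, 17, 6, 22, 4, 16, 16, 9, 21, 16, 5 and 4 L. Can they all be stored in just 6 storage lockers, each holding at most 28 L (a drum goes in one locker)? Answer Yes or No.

A valid assignment using 6 storage lockers:
  locker 1: 22 + 6 = 28
  locker 2: 21 + 5 = 26
  locker 3: 17 + 9 = 26
  locker 4: 16 + 8 + 4 = 28
  locker 5: 16 + 4 = 20
  locker 6: 16 = 16
Every load is within 28 L, so 6 storage lockers suffice.

Yes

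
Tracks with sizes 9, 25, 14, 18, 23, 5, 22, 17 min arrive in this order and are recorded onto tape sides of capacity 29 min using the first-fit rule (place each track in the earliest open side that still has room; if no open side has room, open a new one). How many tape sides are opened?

  9 → side 1 (new)  [load 9/29]
  25 → side 2 (new)  [load 25/29]
  14 → side 1  [load 23/29]
  18 → side 3 (new)  [load 18/29]
  23 → side 4 (new)  [load 23/29]
  5 → side 1  [load 28/29]
  22 → side 5 (new)  [load 22/29]
  17 → side 6 (new)  [load 17/29]
6 tape sides opened.

6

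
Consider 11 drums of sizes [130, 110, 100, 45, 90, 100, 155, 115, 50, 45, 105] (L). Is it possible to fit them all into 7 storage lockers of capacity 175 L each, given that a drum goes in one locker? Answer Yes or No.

Total = 1045 L; ⌈1045/175⌉ = 6.
8 drums each exceed half the capacity and cannot share a locker, forcing at least 8 storage lockers.
At least 8 storage lockers are required, but only 7 are allowed.

No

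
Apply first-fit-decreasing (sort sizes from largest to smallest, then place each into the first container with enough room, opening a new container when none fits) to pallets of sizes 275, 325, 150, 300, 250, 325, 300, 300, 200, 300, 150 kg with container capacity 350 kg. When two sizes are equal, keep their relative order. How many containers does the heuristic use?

10

Sorted descending: 325, 325, 300, 300, 300, 300, 275, 250, 200, 150, 150.
  325 → container 1 (new)  [load 325/350]
  325 → container 2 (new)  [load 325/350]
  300 → container 3 (new)  [load 300/350]
  300 → container 4 (new)  [load 300/350]
  300 → container 5 (new)  [load 300/350]
  300 → container 6 (new)  [load 300/350]
  275 → container 7 (new)  [load 275/350]
  250 → container 8 (new)  [load 250/350]
  200 → container 9 (new)  [load 200/350]
  150 → container 9  [load 350/350]
  150 → container 10 (new)  [load 150/350]
10 containers opened.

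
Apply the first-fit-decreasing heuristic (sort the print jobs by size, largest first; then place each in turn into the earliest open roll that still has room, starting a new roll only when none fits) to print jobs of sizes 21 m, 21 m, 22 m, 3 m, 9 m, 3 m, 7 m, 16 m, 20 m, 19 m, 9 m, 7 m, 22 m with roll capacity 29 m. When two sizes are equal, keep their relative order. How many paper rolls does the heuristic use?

7

Sorted descending: 22, 22, 21, 21, 20, 19, 16, 9, 9, 7, 7, 3, 3.
  22 → roll 1 (new)  [load 22/29]
  22 → roll 2 (new)  [load 22/29]
  21 → roll 3 (new)  [load 21/29]
  21 → roll 4 (new)  [load 21/29]
  20 → roll 5 (new)  [load 20/29]
  19 → roll 6 (new)  [load 19/29]
  16 → roll 7 (new)  [load 16/29]
  9 → roll 5  [load 29/29]
  9 → roll 6  [load 28/29]
  7 → roll 1  [load 29/29]
  7 → roll 2  [load 29/29]
  3 → roll 3  [load 24/29]
  3 → roll 3  [load 27/29]
7 paper rolls opened.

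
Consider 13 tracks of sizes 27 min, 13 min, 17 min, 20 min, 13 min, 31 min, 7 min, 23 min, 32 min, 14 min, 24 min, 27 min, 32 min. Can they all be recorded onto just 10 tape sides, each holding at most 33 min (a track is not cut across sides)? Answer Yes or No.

A valid assignment using 10 tape sides:
  side 1: 32 = 32
  side 2: 32 = 32
  side 3: 31 = 31
  side 4: 27 = 27
  side 5: 27 = 27
  side 6: 24 + 7 = 31
  side 7: 23 = 23
  side 8: 20 + 13 = 33
  side 9: 17 + 14 = 31
  side 10: 13 = 13
Every load is within 33 min, so 10 tape sides suffice.

Yes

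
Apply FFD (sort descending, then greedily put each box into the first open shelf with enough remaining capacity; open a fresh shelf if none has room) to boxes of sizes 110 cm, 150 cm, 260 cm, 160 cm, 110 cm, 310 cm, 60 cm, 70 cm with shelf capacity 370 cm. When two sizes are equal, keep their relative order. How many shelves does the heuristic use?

Sorted descending: 310, 260, 160, 150, 110, 110, 70, 60.
  310 → shelf 1 (new)  [load 310/370]
  260 → shelf 2 (new)  [load 260/370]
  160 → shelf 3 (new)  [load 160/370]
  150 → shelf 3  [load 310/370]
  110 → shelf 2  [load 370/370]
  110 → shelf 4 (new)  [load 110/370]
  70 → shelf 4  [load 180/370]
  60 → shelf 1  [load 370/370]
4 shelves opened.

4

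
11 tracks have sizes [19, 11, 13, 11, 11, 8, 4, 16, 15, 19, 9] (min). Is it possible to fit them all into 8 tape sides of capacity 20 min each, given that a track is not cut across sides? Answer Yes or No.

Yes

A valid assignment using 8 tape sides:
  side 1: 19 = 19
  side 2: 19 = 19
  side 3: 16 + 4 = 20
  side 4: 15 = 15
  side 5: 13 = 13
  side 6: 11 + 9 = 20
  side 7: 11 + 8 = 19
  side 8: 11 = 11
Every load is within 20 min, so 8 tape sides suffice.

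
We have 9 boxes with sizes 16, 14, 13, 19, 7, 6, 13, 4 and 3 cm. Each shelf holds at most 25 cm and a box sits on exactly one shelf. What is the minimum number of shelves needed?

5

Total = 19 + 16 + 14 + 13 + 13 + 7 + 6 + 4 + 3 = 95 cm.
Lower bound: ⌈95/25⌉ = 4 shelves.
Also, 5 boxes each exceed 25/2 cm, and no two of those can share a shelf, so at least 5 shelves are needed.
A packing using 5 shelves:
  shelf 1: 19 + 6 = 25
  shelf 2: 16 + 7 = 23
  shelf 3: 14 + 4 + 3 = 21
  shelf 4: 13 = 13
  shelf 5: 13 = 13
This matches the lower bound, so 5 is optimal.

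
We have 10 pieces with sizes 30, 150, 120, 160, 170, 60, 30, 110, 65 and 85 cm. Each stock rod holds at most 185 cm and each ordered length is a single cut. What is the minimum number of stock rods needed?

Total = 170 + 160 + 150 + 120 + 110 + 85 + 65 + 60 + 30 + 30 = 980 cm.
Lower bound: ⌈980/185⌉ = 6 stock rods.
A packing using 6 stock rods:
  stock rod 1: 170 = 170
  stock rod 2: 160 = 160
  stock rod 3: 150 + 30 = 180
  stock rod 4: 120 + 65 = 185
  stock rod 5: 110 + 60 = 170
  stock rod 6: 85 + 30 = 115
This matches the lower bound, so 6 is optimal.

6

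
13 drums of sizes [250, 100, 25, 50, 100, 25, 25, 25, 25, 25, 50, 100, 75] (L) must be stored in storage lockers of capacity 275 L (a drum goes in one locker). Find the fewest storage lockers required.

4

Total = 250 + 100 + 100 + 100 + 75 + 50 + 50 + 25 + 25 + 25 + 25 + 25 + 25 = 875 L.
Lower bound: ⌈875/275⌉ = 4 storage lockers.
A packing using 4 storage lockers:
  locker 1: 250 + 25 = 275
  locker 2: 100 + 100 + 75 = 275
  locker 3: 100 + 50 + 50 + 25 + 25 + 25 = 275
  locker 4: 25 + 25 = 50
This matches the lower bound, so 4 is optimal.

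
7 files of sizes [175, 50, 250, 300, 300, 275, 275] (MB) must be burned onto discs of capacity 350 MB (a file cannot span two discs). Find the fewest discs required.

Total = 300 + 300 + 275 + 275 + 250 + 175 + 50 = 1625 MB.
Lower bound: ⌈1625/350⌉ = 5 discs.
A packing using 6 discs:
  disc 1: 300 + 50 = 350
  disc 2: 300 = 300
  disc 3: 275 = 275
  disc 4: 275 = 275
  disc 5: 250 = 250
  disc 6: 175 = 175
No arrangement into 5 discs stays within capacity, so 6 is optimal.

6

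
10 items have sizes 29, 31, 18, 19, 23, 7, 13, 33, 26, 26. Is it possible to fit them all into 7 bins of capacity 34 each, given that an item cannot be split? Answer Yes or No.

Total = 225; ⌈225/34⌉ = 7.
8 items each exceed half the capacity and cannot share a bin, forcing at least 8 bins.
At least 8 bins are required, but only 7 are allowed.

No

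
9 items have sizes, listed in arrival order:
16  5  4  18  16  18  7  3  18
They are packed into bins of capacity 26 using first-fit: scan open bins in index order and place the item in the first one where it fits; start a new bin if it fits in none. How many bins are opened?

5

  16 → bin 1 (new)  [load 16/26]
  5 → bin 1  [load 21/26]
  4 → bin 1  [load 25/26]
  18 → bin 2 (new)  [load 18/26]
  16 → bin 3 (new)  [load 16/26]
  18 → bin 4 (new)  [load 18/26]
  7 → bin 2  [load 25/26]
  3 → bin 3  [load 19/26]
  18 → bin 5 (new)  [load 18/26]
5 bins opened.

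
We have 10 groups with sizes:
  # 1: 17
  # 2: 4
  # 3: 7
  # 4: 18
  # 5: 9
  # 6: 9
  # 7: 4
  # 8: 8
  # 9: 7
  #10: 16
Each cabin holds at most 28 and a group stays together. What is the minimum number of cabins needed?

4

Total = 18 + 17 + 16 + 9 + 9 + 8 + 7 + 7 + 4 + 4 = 99.
Lower bound: ⌈99/28⌉ = 4 cabins.
A packing using 4 cabins:
  cabin 1: 18 + 9 = 27
  cabin 2: 17 + 9 = 26
  cabin 3: 16 + 8 + 4 = 28
  cabin 4: 7 + 7 + 4 = 18
This matches the lower bound, so 4 is optimal.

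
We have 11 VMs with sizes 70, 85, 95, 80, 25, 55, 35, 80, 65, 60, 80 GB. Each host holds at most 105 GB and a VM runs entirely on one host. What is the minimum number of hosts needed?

Total = 95 + 85 + 80 + 80 + 80 + 70 + 65 + 60 + 55 + 35 + 25 = 730 GB.
Lower bound: ⌈730/105⌉ = 7 hosts.
Also, 9 VMs each exceed 105/2 GB, and no two of those can share a host, so at least 9 hosts are needed.
A packing using 9 hosts:
  host 1: 95 = 95
  host 2: 85 = 85
  host 3: 80 + 25 = 105
  host 4: 80 = 80
  host 5: 80 = 80
  host 6: 70 + 35 = 105
  host 7: 65 = 65
  host 8: 60 = 60
  host 9: 55 = 55
This matches the lower bound, so 9 is optimal.

9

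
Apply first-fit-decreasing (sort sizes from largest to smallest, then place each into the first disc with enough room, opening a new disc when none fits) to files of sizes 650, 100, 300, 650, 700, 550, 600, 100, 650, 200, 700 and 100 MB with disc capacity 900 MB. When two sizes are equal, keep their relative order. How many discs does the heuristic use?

7

Sorted descending: 700, 700, 650, 650, 650, 600, 550, 300, 200, 100, 100, 100.
  700 → disc 1 (new)  [load 700/900]
  700 → disc 2 (new)  [load 700/900]
  650 → disc 3 (new)  [load 650/900]
  650 → disc 4 (new)  [load 650/900]
  650 → disc 5 (new)  [load 650/900]
  600 → disc 6 (new)  [load 600/900]
  550 → disc 7 (new)  [load 550/900]
  300 → disc 6  [load 900/900]
  200 → disc 1  [load 900/900]
  100 → disc 2  [load 800/900]
  100 → disc 2  [load 900/900]
  100 → disc 3  [load 750/900]
7 discs opened.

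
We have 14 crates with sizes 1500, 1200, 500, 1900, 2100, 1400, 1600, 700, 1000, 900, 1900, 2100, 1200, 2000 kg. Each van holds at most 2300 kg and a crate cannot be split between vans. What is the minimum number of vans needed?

Total = 2100 + 2100 + 2000 + 1900 + 1900 + 1600 + 1500 + 1400 + 1200 + 1200 + 1000 + 900 + 700 + 500 = 20000 kg.
Lower bound: ⌈20000/2300⌉ = 9 vans.
Also, 10 crates each exceed 1150 kg, and no two of those can share a van, so at least 10 vans are needed.
A packing using 10 vans:
  van 1: 2100 = 2100
  van 2: 2100 = 2100
  van 3: 2000 = 2000
  van 4: 1900 = 1900
  van 5: 1900 = 1900
  van 6: 1600 + 700 = 2300
  van 7: 1500 + 500 = 2000
  van 8: 1400 + 900 = 2300
  van 9: 1200 + 1000 = 2200
  van 10: 1200 = 1200
This matches the lower bound, so 10 is optimal.

10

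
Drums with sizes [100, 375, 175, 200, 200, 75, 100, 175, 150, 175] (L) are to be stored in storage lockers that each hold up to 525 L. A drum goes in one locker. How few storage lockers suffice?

4

Total = 375 + 200 + 200 + 175 + 175 + 175 + 150 + 100 + 100 + 75 = 1725 L.
Lower bound: ⌈1725/525⌉ = 4 storage lockers.
A packing using 4 storage lockers:
  locker 1: 375 + 150 = 525
  locker 2: 200 + 200 + 100 = 500
  locker 3: 175 + 175 + 175 = 525
  locker 4: 100 + 75 = 175
This matches the lower bound, so 4 is optimal.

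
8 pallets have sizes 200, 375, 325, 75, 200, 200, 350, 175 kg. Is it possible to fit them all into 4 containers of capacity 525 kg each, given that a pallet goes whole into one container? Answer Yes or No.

A valid assignment using 4 containers:
  container 1: 375 + 75 = 450
  container 2: 350 + 175 = 525
  container 3: 325 + 200 = 525
  container 4: 200 + 200 = 400
Every load is within 525 kg, so 4 containers suffice.

Yes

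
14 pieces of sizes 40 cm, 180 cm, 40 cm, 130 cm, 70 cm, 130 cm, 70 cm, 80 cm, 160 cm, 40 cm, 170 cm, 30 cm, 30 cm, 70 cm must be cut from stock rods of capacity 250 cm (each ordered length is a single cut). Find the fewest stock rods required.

Total = 180 + 170 + 160 + 130 + 130 + 80 + 70 + 70 + 70 + 40 + 40 + 40 + 30 + 30 = 1240 cm.
Lower bound: ⌈1240/250⌉ = 5 stock rods.
A packing using 6 stock rods:
  stock rod 1: 180 + 70 = 250
  stock rod 2: 170 + 80 = 250
  stock rod 3: 160 + 70 = 230
  stock rod 4: 130 + 70 + 40 = 240
  stock rod 5: 130 + 40 + 40 + 30 = 240
  stock rod 6: 30 = 30
No arrangement into 5 stock rods stays within capacity, so 6 is optimal.

6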